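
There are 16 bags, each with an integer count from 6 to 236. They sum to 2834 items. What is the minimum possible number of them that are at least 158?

Suppose at most 16 − j of them reach 158; then j values are ≤ 157 and the rest ≤ 236.
The total is then ≤ 157·j + 236·(16 − j) = 3776 − 79j. For this to be ≥ 2834 we need j ≤ 11, so at least 16 − 11 = 5 must reach 158.
Exactly 5 works: 5 values at 236 and 11 at 157 total 2907; lower one of the high values by 73 (still ≥ 158) to hit 2834.

5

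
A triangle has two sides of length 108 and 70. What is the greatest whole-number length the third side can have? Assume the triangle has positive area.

177

The third side must be less than 108 + 70 = 178.
The largest integer below 178 is 177.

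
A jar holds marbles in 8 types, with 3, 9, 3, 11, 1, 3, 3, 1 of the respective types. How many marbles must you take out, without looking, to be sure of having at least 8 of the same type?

In the worst case you take as many as possible of each type without reaching 8: 3 + 7 + 3 + 7 + 1 + 3 + 3 + 1 = 28.
The next one must give 8 of some type, so 28 + 1 = 29.

29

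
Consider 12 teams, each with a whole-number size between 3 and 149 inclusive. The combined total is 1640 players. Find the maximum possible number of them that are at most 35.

1

Each value at 35 or below falls at least 149 − 35 = 114 short of the ceiling 149.
The ceiling total is 12 × 149 = 1788, and we need 1640, so at most ⌊(1788 − 1640)/114⌋ = 1 can be that low.
k = 1 is achieved by 1 value at 35 and 11 at 149, total 1674; lower one of the 149's by 34 (still > 35) to reach 1640.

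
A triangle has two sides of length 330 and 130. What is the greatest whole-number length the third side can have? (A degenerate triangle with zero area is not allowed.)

459

The third side must be less than 330 + 130 = 460.
The largest integer below 460 is 459.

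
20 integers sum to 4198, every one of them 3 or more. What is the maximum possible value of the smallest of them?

If every one of the 20 were at least 210, the total would be at least 20 × 210 = 4200 > 4198.
Taking 2 copies of 209 and 18 copies of 210 gives exactly 4198, so 209 is attained.

209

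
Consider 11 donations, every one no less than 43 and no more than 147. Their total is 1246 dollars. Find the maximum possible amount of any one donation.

147

To make one donation as large as possible, make the other 10 as small as possible.
The other 10 contribute at least 10 × 43 = 430, leaving at most 1246 − 430 = 816.
But each donation is capped at 147, so the maximum is 147.
Achievable: one at 147 and the other 10 totalling 1099, which fits since 10 × 43 ≤ 1099 ≤ 10 × 147.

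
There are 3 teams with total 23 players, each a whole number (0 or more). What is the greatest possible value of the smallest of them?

The average is 23/3 < 8, so some value is ≤ 7.
Achievable: 1 of them at 7 and 2 at 8 total 23.

7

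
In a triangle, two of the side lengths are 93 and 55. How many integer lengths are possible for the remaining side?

The triangle inequality gives |93 − 55| < c < 93 + 55, i.e. 38 < c < 148.
So c can be any integer from 39 to 147: 109 values.

109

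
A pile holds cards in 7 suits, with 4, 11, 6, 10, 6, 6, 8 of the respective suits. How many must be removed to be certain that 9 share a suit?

In the worst case you take as many as possible of each suit without reaching 9: 4 + 8 + 6 + 8 + 6 + 6 + 8 = 46.
The next one must give 9 of some suit, so 46 + 1 = 47.

47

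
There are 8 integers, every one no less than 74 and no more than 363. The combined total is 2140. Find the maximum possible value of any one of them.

Maximizing one value means minimizing the remaining 7.
The other 7 contribute at least 7 × 74 = 518, leaving at most 2140 − 518 = 1622.
But each integer is capped at 363, so the maximum is 363.
Achievable: one at 363 and the other 7 totalling 1777, which fits since 7 × 74 ≤ 1777 ≤ 7 × 363.

363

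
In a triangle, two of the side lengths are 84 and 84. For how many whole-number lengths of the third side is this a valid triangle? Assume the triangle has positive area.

The triangle inequality gives |84 − 84| < c < 84 + 84, i.e. 0 < c < 168.
So c can be any integer from 1 to 167: 167 values.

167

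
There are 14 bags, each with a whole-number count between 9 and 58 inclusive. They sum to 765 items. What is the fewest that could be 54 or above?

Each value short of 54 is at most 53, costing at least 58 − 53 = 5 against the maximum total of 812.
We can afford to lose at most 812 − 765 = 47, so at most ⌊47/5⌋ = 9 fall short, and at least 5 are ≥ 54.
Exactly 5 works: 5 values at 58 and 9 at 53 total 767; lower one of the high values by 2 (still ≥ 54) to hit 765.

5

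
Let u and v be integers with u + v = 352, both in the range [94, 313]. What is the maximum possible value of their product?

30976

For a fixed sum, the product uv is largest when u and v are as close as possible.
Taking u = 176 and v = 176 (both in [94, 313]) gives uv = 30976.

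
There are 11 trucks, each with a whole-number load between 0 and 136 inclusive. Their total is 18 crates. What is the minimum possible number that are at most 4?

Let j be the number exceeding 4. Then the total is ≥ 5·j + 0·(11 − j) = 0 + 5j.
So 5j ≤ 18 and j ≤ 3; hence at least 11 − 3 = 8 are ≤ 4.
Exactly 8 works: 8 values at 0 and 3 at 5 total 15; raise one of the low values by 3 (still ≤ 4) to hit 18.

8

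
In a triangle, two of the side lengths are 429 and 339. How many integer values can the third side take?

The triangle inequality gives |429 − 339| < c < 429 + 339, i.e. 90 < c < 768.
So c can be any integer from 91 to 767: 677 values.

677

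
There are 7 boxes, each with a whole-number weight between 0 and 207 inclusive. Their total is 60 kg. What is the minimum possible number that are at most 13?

Each value above 13 is at least 14, contributing at least 14 − 0 = 14 above the floor 0.
The sum exceeds the floor total 0 by 60, so at most ⌊60/14⌋ = 4 exceed 13, and at least 3 are ≤ 13.
Exactly 3 works: 3 values at 0 and 4 at 14 total 56; raise one of the low values by 4 (still ≤ 13) to hit 60.

3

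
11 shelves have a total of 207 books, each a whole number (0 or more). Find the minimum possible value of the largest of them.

If every one of the 11 were at most 18, the total would be at most 11 × 18 = 198 < 207.
Taking 2 copies of 18 and 9 copies of 19 gives exactly 207, so 19 is attained.

19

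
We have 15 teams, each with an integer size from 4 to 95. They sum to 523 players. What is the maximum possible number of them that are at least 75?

If k of the values are ≥ 75, the total is ≥ 75k + 4(15 − k).
Setting 75k + 4(15 − k) ≤ 523 gives 71k ≤ 463, so k ≤ 6.
k = 6 is achieved by 6 values at 75 and 9 at 4, total 486; add 37 to one value (staying below 75) to reach 523.

6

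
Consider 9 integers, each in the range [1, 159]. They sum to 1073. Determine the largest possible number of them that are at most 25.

Suppose k of them are at most 25. Those contribute at most 25 each and the rest at most 159 each.
So the total is at most 25k + 159(9 − k) = 1431 − 134k. This must still be ≥ 1073, so k ≤ 2.
k = 2 is achieved by 2 values at 25 and 7 at 159, total 1163; lower one of the 159's by 90 (still > 25) to reach 1073.

2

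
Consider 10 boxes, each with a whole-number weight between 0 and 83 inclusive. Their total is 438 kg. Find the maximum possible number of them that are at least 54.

8

With k values at 54 or above and the rest at least 0, the sum is at least 0 + 54k.
Since the sum is 438, we need 54k ≤ 438, i.e. k ≤ 8.
k = 8 is achieved by 8 values at 54 and 2 at 0, total 432; add 6 to one value (staying below 54) to reach 438.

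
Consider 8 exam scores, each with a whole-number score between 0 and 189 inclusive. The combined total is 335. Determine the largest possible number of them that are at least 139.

2

Suppose k of them are at least 139. Those contribute at least 139 each and the other 8 − k at least 0 each.
So the total is at least 139k + 0(8 − k) = 0 + 139k. This must be ≤ 335, giving k ≤ 2.
k = 2 is achieved by 2 values at 139 and 6 at 0, total 278; add 57 to one value (staying below 139) to reach 335.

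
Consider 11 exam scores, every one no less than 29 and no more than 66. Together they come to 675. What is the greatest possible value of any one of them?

To make one score as large as possible, make the other 10 as small as possible.
The other 10 contribute at least 10 × 29 = 290, leaving at most 675 − 290 = 385.
But each score is capped at 66, so the maximum is 66.
Achievable: one at 66 and the other 10 totalling 609, which fits since 10 × 29 ≤ 609 ≤ 10 × 66.

66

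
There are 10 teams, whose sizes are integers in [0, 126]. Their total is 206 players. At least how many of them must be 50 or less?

Each value above 50 is at least 51, contributing at least 51 − 0 = 51 above the floor 0.
The sum exceeds the floor total 0 by 206, so at most ⌊206/51⌋ = 4 exceed 50, and at least 6 are ≤ 50.
Exactly 6 works: 6 values at 0 and 4 at 51 total 204; raise one of the low values by 2 (still ≤ 50) to hit 206.

6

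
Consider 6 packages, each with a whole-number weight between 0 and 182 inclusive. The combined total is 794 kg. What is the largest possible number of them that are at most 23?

1

Each value at 23 or below falls at least 182 − 23 = 159 short of the ceiling 182.
The ceiling total is 6 × 182 = 1092, and we need 794, so at most ⌊(1092 − 794)/159⌋ = 1 can be that low.
k = 1 is achieved by 1 value at 23 and 5 at 182, total 933; lower one of the 182's by 139 (still > 23) to reach 794.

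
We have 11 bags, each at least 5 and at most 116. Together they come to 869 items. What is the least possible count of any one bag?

5

To make one bag as small as possible, make the other 10 as large as possible.
The other 10 can take up 10 × 116 = 1160 ≥ 869 − 5, so one bag can sit at its floor of 5.
Achievable: one at 5 and the other 10 totalling 864, which fits since 10 × 5 ≤ 864 ≤ 10 × 116.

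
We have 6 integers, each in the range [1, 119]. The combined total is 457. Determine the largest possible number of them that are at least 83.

5

With k values at 83 or above and the rest at least 1, the sum is at least 6 + 82k.
Since the sum is 457, we need 82k ≤ 451, i.e. k ≤ 5.
k = 5 is achieved by 5 values at 83 and 1 at 1, total 416; add 41 to one value (staying below 83) to reach 457.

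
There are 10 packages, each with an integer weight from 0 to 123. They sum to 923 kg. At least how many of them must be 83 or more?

3

Suppose at most 10 − j of them reach 83; then j values are ≤ 82 and the rest ≤ 123.
The total is then ≤ 82·j + 123·(10 − j) = 1230 − 41j. For this to be ≥ 923 we need j ≤ 7, so at least 10 − 7 = 3 must reach 83.
Exactly 3 works: 3 values at 123 and 7 at 82 total 943; lower one of the high values by 20 (still ≥ 83) to hit 923.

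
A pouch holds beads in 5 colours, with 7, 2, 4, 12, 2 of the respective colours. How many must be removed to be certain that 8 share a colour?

23

In the worst case you take as many as possible of each colour without reaching 8: 7 + 2 + 4 + 7 + 2 = 22.
The next one must give 8 of some colour, so 22 + 1 = 23.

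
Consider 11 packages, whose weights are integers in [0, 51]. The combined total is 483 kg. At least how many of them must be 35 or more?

7

Suppose at most 11 − j of them reach 35; then j values are ≤ 34 and the rest ≤ 51.
The total is then ≤ 34·j + 51·(11 − j) = 561 − 17j. For this to be ≥ 483 we need j ≤ 4, so at least 11 − 4 = 7 must reach 35.
Exactly 7 works: 7 values at 51 and 4 at 34 total 493; lower one of the high values by 10 (still ≥ 35) to hit 483.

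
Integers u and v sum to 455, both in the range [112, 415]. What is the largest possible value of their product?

51756

For a fixed sum, the product uv is largest when u and v are as close as possible.
Taking u = 227 and v = 228 (both in [112, 415]) gives uv = 51756.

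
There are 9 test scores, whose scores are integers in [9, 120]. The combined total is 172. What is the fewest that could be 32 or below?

6

Let j be the number exceeding 32. Then the total is ≥ 33·j + 9·(9 − j) = 81 + 24j.
So 24j ≤ 91 and j ≤ 3; hence at least 9 − 3 = 6 are ≤ 32.
Exactly 6 works: 6 values at 9 and 3 at 33 total 153; raise one of the low values by 19 (still ≤ 32) to hit 172.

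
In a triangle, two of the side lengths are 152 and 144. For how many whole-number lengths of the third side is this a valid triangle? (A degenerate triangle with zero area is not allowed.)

The triangle inequality gives |152 − 144| < c < 152 + 144, i.e. 8 < c < 296.
So c can be any integer from 9 to 295: 287 values.

287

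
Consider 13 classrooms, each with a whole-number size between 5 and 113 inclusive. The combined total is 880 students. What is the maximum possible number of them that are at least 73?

11

Suppose k of them are at least 73. Those contribute at least 73 each and the other 13 − k at least 5 each.
So the total is at least 73k + 5(13 − k) = 65 + 68k. This must be ≤ 880, giving k ≤ 11.
k = 11 is achieved by 11 values at 73 and 2 at 5, total 813; add 67 to one value (staying below 73) to reach 880.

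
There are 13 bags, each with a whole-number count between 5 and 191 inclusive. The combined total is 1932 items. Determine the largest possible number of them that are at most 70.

Suppose k of them are at most 70. Those contribute at most 70 each and the rest at most 191 each.
So the total is at most 70k + 191(13 − k) = 2483 − 121k. This must still be ≥ 1932, so k ≤ 4.
k = 4 is achieved by 4 values at 70 and 9 at 191, total 1999; lower one of the 191's by 67 (still > 70) to reach 1932.

4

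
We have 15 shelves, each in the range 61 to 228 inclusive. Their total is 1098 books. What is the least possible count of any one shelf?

61

Minimizing one value means maximizing the remaining 14.
The other 14 can take up 14 × 228 = 3192 ≥ 1098 − 61, so one shelf can sit at its floor of 61.
Achievable: one at 61 and the other 14 totalling 1037, which fits since 14 × 61 ≤ 1037 ≤ 14 × 228.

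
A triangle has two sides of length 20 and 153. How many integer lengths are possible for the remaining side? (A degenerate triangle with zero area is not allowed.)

The triangle inequality gives |20 − 153| < c < 20 + 153, i.e. 133 < c < 173.
So c can be any integer from 134 to 172: 39 values.

39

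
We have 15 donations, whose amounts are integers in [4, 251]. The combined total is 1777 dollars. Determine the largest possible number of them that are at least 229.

7

With k values at 229 or above and the rest at least 4, the sum is at least 60 + 225k.
Since the sum is 1777, we need 225k ≤ 1717, i.e. k ≤ 7.
k = 7 is achieved by 7 values at 229 and 8 at 4, total 1635; add 142 to one value (staying below 229) to reach 1777.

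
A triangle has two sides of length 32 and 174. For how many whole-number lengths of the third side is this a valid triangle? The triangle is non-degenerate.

63

The triangle inequality gives |32 − 174| < c < 32 + 174, i.e. 142 < c < 206.
So c can be any integer from 143 to 205: 63 values.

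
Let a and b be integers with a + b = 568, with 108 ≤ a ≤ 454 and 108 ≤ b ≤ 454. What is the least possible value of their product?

Since a + b is fixed, pushing one of them to its bound minimizes the product.
The extreme feasible split is a = 114, b = 454, giving ab = 51756.

51756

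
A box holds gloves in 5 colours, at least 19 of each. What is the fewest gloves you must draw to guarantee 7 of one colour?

31

In the worst case you draw 6 of each of the 5 colours: 5 × 6 = 30.
One more forces 7 of some colour, so 30 + 1 = 31.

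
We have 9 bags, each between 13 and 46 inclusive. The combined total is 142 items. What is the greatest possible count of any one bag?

Maximizing one value means minimizing the remaining 8.
The other 8 contribute at least 8 × 13 = 104, leaving at most 142 − 104 = 38.
Since 38 ≤ 46, this is achievable: one at 38 and 8 at 13.

38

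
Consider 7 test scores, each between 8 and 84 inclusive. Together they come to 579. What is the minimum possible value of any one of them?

Minimizing one value means maximizing the remaining 6.
The other 6 contribute at most 6 × 84 = 504, leaving at least 579 − 504 = 75.
Since 75 ≥ 8, this is achievable: one at 75 and 6 at 84.

75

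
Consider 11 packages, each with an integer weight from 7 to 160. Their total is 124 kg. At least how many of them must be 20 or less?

8

Let j be the number exceeding 20. Then the total is ≥ 21·j + 7·(11 − j) = 77 + 14j.
So 14j ≤ 47 and j ≤ 3; hence at least 11 − 3 = 8 are ≤ 20.
Exactly 8 works: 8 values at 7 and 3 at 21 total 119; raise one of the low values by 5 (still ≤ 20) to hit 124.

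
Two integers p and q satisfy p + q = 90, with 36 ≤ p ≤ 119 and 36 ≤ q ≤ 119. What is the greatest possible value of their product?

2025

For a fixed sum, the product pq is largest when p and q are as close as possible.
Taking p = 45 and q = 45 (both in [36, 119]) gives pq = 2025.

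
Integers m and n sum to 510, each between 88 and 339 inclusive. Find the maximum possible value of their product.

65025

mn = m(510 − m) is maximized when m is as near 510/2 as the bounds allow.
Taking m = 255 and n = 255 (both in [88, 339]) gives mn = 65025.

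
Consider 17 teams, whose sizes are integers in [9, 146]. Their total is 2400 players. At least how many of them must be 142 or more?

If only k of them are at least 142, the other 17 − k are at most 141, so the total is at most k·146 + (17 − k)·141.
This must reach 2400, so k·146 + (17 − k)·141 ≥ 2400, giving k ≥ 1.
Exactly 1 works: 1 value at 146 and 16 at 141 total 2402; lower one of the high values by 2 (still ≥ 142) to hit 2400.

1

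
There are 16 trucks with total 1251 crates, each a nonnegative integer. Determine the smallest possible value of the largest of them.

The average is 1251/16 > 78, so not all 16 can be 78 or less; the largest is ≥ 79.
Taking 13 copies of 78 and 3 copies of 79 gives exactly 1251, so 79 is attained.

79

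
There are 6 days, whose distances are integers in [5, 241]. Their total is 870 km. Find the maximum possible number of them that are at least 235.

3

If k of the values are ≥ 235, the total is ≥ 235k + 5(6 − k).
Setting 235k + 5(6 − k) ≤ 870 gives 230k ≤ 840, so k ≤ 3.
k = 3 is achieved by 3 values at 235 and 3 at 5, total 720; add 150 to one value (staying below 235) to reach 870.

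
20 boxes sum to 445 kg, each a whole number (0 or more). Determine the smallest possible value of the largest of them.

23

If every one of the 20 were at most 22, the total would be at most 20 × 22 = 440 < 445.
Equality holds with 5 values of 23 and 15 values of 22.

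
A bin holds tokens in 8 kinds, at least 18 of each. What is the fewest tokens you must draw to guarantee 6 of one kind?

41

In the worst case you draw 5 of each of the 8 kinds: 8 × 5 = 40.
One more forces 6 of some kind, so 40 + 1 = 41.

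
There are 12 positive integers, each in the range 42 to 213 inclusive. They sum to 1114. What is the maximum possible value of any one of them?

Maximizing one value means minimizing the remaining 11.
The other 11 contribute at least 11 × 42 = 462, leaving at most 1114 − 462 = 652.
But each integer is capped at 213, so the maximum is 213.
Achievable: one at 213 and the other 11 totalling 901, which fits since 11 × 42 ≤ 901 ≤ 11 × 213.

213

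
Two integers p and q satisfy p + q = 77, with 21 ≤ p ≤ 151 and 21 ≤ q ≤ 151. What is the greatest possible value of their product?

1482

pq = p(77 − p) is maximized when p is as near 77/2 as the bounds allow.
Taking p = 38 and q = 39 (both in [21, 151]) gives pq = 1482.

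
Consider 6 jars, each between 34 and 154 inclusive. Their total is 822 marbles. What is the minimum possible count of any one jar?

Minimizing one value means maximizing the remaining 5.
The other 5 contribute at most 5 × 154 = 770, leaving at least 822 − 770 = 52.
Since 52 ≥ 34, this is achievable: one at 52 and 5 at 154.

52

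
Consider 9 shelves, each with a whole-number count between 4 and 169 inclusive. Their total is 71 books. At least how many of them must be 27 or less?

If only k of them are at most 27, the other 9 − k are at least 28, so the total is at least (9 − k)·28 + k·4.
This is ≤ 71, so (9 − k)·28 + 4k ≤ 71, which gives k ≥ 8.
Exactly 8 works: 8 values at 4 and 1 at 28 total 60; raise one of the low values by 11 (still ≤ 27) to hit 71.

8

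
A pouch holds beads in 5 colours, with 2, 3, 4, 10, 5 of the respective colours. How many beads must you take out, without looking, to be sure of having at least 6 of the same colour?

20

In the worst case you take as many as possible of each colour without reaching 6: 2 + 3 + 4 + 5 + 5 = 19.
The next one must give 6 of some colour, so 19 + 1 = 20.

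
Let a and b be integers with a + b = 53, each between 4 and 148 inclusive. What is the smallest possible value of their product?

For a fixed sum, ab is smallest when a and b are as far apart as possible.
The extreme feasible split is a = 4, b = 49, giving ab = 196.

196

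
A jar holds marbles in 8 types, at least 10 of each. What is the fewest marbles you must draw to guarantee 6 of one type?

41

In the worst case you draw 5 of each of the 8 types: 8 × 5 = 40.
One more forces 6 of some type, so 40 + 1 = 41.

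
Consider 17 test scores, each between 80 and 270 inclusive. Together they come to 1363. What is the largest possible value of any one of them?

83

Maximizing one value means minimizing the remaining 16.
The other 16 contribute at least 16 × 80 = 1280, leaving at most 1363 − 1280 = 83.
Since 83 ≤ 270, this is achievable: one at 83 and 16 at 80.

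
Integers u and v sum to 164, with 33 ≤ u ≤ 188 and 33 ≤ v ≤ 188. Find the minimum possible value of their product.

4323

For a fixed sum, uv is smallest when u and v are as far apart as possible.
The extreme feasible split is u = 33, v = 131, giving uv = 4323.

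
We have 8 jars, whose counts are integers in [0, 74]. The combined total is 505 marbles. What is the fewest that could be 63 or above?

1

If only k of them are at least 63, the other 8 − k are at most 62, so the total is at most k·74 + (8 − k)·62.
This must reach 505, so k·74 + (8 − k)·62 ≥ 505, giving k ≥ 1.
Exactly 1 works: 1 value at 74 and 7 at 62 total 508; lower one of the high values by 3 (still ≥ 63) to hit 505.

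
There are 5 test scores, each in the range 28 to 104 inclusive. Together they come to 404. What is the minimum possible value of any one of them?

Minimizing one value means maximizing the remaining 4.
The other 4 can take up 4 × 104 = 416 ≥ 404 − 28, so one score can sit at its floor of 28.
Achievable: one at 28 and the other 4 totalling 376, which fits since 4 × 28 ≤ 376 ≤ 4 × 104.

28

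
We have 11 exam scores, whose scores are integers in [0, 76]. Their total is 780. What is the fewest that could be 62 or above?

If only k of them are at least 62, the other 11 − k are at most 61, so the total is at most k·76 + (11 − k)·61.
This must reach 780, so k·76 + (11 − k)·61 ≥ 780, giving k ≥ 8.
Exactly 8 works: 8 values at 76 and 3 at 61 total 791; lower one of the high values by 11 (still ≥ 62) to hit 780.

8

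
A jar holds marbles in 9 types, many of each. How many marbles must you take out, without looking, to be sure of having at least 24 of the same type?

You could draw 23 of every type without reaching 24 of any — 207 in all.
One more forces 24 of some type, so 207 + 1 = 208.

208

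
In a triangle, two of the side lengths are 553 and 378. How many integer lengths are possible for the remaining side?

755

The triangle inequality gives |553 − 378| < c < 553 + 378, i.e. 175 < c < 931.
So c can be any integer from 176 to 930: 755 values.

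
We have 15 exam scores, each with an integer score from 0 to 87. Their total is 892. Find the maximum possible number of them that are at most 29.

Each value at 29 or below falls at least 87 − 29 = 58 short of the ceiling 87.
The ceiling total is 15 × 87 = 1305, and we need 892, so at most ⌊(1305 − 892)/58⌋ = 7 can be that low.
k = 7 is achieved by 7 values at 29 and 8 at 87, total 899; lower one of the 87's by 7 (still > 29) to reach 892.

7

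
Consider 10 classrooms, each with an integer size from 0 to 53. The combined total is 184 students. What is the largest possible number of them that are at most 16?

Suppose k of them are at most 16. Those contribute at most 16 each and the rest at most 53 each.
So the total is at most 16k + 53(10 − k) = 530 − 37k. This must still be ≥ 184, so k ≤ 9.
k = 9 is achieved by 9 values at 16 and 1 at 53, total 197; lower one of the 53's by 13 (still > 16) to reach 184.

9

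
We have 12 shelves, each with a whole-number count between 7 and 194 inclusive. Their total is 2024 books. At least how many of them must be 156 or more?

If only k of them are at least 156, the other 12 − k are at most 155, so the total is at most k·194 + (12 − k)·155.
This must reach 2024, so k·194 + (12 − k)·155 ≥ 2024, giving k ≥ 5.
Exactly 5 works: 5 values at 194 and 7 at 155 total 2055; lower one of the high values by 31 (still ≥ 156) to hit 2024.

5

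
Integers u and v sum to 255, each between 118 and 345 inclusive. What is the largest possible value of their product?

16256

For a fixed sum, the product uv is largest when u and v are as close as possible.
Taking u = 127 and v = 128 (both in [118, 345]) gives uv = 16256.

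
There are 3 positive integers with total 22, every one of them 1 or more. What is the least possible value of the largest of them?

8

The 3 values sum to 22, so their maximum is at least ⌈22/3⌉ = 8.
Taking 2 copies of 7 and 1 copy of 8 gives exactly 22, so 8 is attained.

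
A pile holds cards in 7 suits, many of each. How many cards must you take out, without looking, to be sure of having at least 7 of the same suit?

In the worst case you draw 6 of each of the 7 suits: 7 × 6 = 42.
One more forces 7 of some suit, so 42 + 1 = 43.

43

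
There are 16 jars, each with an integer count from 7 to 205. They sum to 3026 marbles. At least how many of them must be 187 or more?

Each value short of 187 is at most 186, costing at least 205 − 186 = 19 against the maximum total of 3280.
We can afford to lose at most 3280 − 3026 = 254, so at most ⌊254/19⌋ = 13 fall short, and at least 3 are ≥ 187.
Exactly 3 works: 3 values at 205 and 13 at 186 total 3033; lower one of the high values by 7 (still ≥ 187) to hit 3026.

3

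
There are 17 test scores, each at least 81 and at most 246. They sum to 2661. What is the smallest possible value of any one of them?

81

To make one score as small as possible, make the other 16 as large as possible.
The other 16 can take up 16 × 246 = 3936 ≥ 2661 − 81, so one score can sit at its floor of 81.
Achievable: one at 81 and the other 16 totalling 2580, which fits since 16 × 81 ≤ 2580 ≤ 16 × 246.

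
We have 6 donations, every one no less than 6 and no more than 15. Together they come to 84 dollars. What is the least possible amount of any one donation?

Minimizing one value means maximizing the remaining 5.
The other 5 contribute at most 5 × 15 = 75, leaving at least 84 − 75 = 9.
Since 9 ≥ 6, this is achievable: one at 9 and 5 at 15.

9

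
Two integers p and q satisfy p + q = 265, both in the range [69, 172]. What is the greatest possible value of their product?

For a fixed sum, the product pq is largest when p and q are as close as possible.
Taking p = 132 and q = 133 (both in [69, 172]) gives pq = 17556.

17556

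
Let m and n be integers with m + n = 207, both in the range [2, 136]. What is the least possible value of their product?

Since m + n is fixed, pushing one of them to its bound minimizes the product.
The extreme feasible split is m = 71, n = 136, giving mn = 9656.

9656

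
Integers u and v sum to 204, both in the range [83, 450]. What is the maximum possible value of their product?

10404

With u + v fixed, uv peaks when the two are closest together.
Taking u = 102 and v = 102 (both in [83, 450]) gives uv = 10404.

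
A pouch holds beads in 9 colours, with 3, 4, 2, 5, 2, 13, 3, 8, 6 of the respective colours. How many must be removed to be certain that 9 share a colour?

42

In the worst case you take as many as possible of each colour without reaching 9: 3 + 4 + 2 + 5 + 2 + 8 + 3 + 8 + 6 = 41.
The next one must give 9 of some colour, so 41 + 1 = 42.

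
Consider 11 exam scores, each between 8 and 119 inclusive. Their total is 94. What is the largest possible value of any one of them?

To make one score as large as possible, make the other 10 as small as possible.
The other 10 contribute at least 10 × 8 = 80, leaving at most 94 − 80 = 14.
Since 14 ≤ 119, this is achievable: one at 14 and 10 at 8.

14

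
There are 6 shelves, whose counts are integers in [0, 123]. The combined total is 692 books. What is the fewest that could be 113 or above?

2

Each value short of 113 is at most 112, costing at least 123 − 112 = 11 against the maximum total of 738.
We can afford to lose at most 738 − 692 = 46, so at most ⌊46/11⌋ = 4 fall short, and at least 2 are ≥ 113.
Exactly 2 works: 2 values at 123 and 4 at 112 total 694; lower one of the high values by 2 (still ≥ 113) to hit 692.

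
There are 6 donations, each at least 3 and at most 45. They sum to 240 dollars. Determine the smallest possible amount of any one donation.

15

Minimizing one value means maximizing the remaining 5.
The other 5 contribute at most 5 × 45 = 225, leaving at least 240 − 225 = 15.
Since 15 ≥ 3, this is achievable: one at 15 and 5 at 45.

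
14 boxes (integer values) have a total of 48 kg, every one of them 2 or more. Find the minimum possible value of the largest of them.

4

Some value must be at least ⌈48/14⌉ = 4, since 14 × 3 = 42 < 48.
Taking 8 copies of 3 and 6 copies of 4 gives exactly 48, so 4 is attained.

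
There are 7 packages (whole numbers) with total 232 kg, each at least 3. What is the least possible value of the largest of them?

Some value must be at least ⌈232/7⌉ = 34, since 7 × 33 = 231 < 232.
Equality holds with 1 value of 34 and 6 values of 33.

34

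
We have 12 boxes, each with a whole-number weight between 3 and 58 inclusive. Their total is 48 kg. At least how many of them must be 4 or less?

Let j be the number exceeding 4. Then the total is ≥ 5·j + 3·(12 − j) = 36 + 2j.
So 2j ≤ 12 and j ≤ 6; hence at least 12 − 6 = 6 are ≤ 4.
Exactly 6 works: 6 values at 3 and 6 at 5 total 48.

6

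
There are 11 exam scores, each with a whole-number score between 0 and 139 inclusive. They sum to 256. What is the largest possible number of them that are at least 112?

If k of the values are ≥ 112, the total is ≥ 112k + 0(11 − k).
Setting 112k + 0(11 − k) ≤ 256 gives 112k ≤ 256, so k ≤ 2.
k = 2 is achieved by 2 values at 112 and 9 at 0, total 224; add 32 to one value (staying below 112) to reach 256.

2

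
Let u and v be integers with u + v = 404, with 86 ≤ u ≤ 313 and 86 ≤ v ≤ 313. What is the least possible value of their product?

Since u + v is fixed, pushing one of them to its bound minimizes the product.
At the endpoint u = 91, v = 404 − 91 = 313, so uv = 91 × 313 = 28483.

28483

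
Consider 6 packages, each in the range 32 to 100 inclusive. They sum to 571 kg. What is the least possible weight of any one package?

Minimizing one value means maximizing the remaining 5.
The other 5 contribute at most 5 × 100 = 500, leaving at least 571 − 500 = 71.
Since 71 ≥ 32, this is achievable: one at 71 and 5 at 100.

71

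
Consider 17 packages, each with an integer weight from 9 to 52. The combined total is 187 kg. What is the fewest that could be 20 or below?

If only k of them are at most 20, the other 17 − k are at least 21, so the total is at least (17 − k)·21 + k·9.
This is ≤ 187, so (17 − k)·21 + 9k ≤ 187, which gives k ≥ 15.
Exactly 15 works: 15 values at 9 and 2 at 21 total 177; raise one of the low values by 10 (still ≤ 20) to hit 187.

15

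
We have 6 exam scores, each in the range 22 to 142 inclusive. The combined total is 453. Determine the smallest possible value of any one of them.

22

To make one score as small as possible, make the other 5 as large as possible.
The other 5 can take up 5 × 142 = 710 ≥ 453 − 22, so one score can sit at its floor of 22.
Achievable: one at 22 and the other 5 totalling 431, which fits since 5 × 22 ≤ 431 ≤ 5 × 142.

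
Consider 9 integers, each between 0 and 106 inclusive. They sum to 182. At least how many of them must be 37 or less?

If only k of them are at most 37, the other 9 − k are at least 38, so the total is at least (9 − k)·38 + k·0.
This is ≤ 182, so (9 − k)·38 + 0k ≤ 182, which gives k ≥ 5.
Exactly 5 works: 5 values at 0 and 4 at 38 total 152; raise one of the low values by 30 (still ≤ 37) to hit 182.

5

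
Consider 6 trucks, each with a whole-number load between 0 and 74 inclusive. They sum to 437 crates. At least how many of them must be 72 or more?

Each value short of 72 is at most 71, costing at least 74 − 71 = 3 against the maximum total of 444.
We can afford to lose at most 444 − 437 = 7, so at most ⌊7/3⌋ = 2 fall short, and at least 4 are ≥ 72.
Exactly 4 works: 4 values at 74 and 2 at 71 total 438; lower one of the high values by 1 (still ≥ 72) to hit 437.

4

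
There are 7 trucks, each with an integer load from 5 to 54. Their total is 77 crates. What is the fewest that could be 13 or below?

3

If only k of them are at most 13, the other 7 − k are at least 14, so the total is at least (7 − k)·14 + k·5.
This is ≤ 77, so (7 − k)·14 + 5k ≤ 77, which gives k ≥ 3.
Exactly 3 works: 3 values at 5 and 4 at 14 total 71; raise one of the low values by 6 (still ≤ 13) to hit 77.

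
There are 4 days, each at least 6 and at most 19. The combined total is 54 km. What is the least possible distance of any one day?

6

To make one day as small as possible, make the other 3 as large as possible.
The other 3 can take up 3 × 19 = 57 ≥ 54 − 6, so one day can sit at its floor of 6.
Achievable: one at 6 and the other 3 totalling 48, which fits since 3 × 6 ≤ 48 ≤ 3 × 19.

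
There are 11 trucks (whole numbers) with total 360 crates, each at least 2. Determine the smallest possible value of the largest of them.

33

If every one of the 11 were at most 32, the total would be at most 11 × 32 = 352 < 360.
Equality holds with 8 values of 33 and 3 values of 32.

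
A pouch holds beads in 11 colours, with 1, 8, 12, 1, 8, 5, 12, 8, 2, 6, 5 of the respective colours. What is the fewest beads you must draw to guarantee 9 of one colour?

In the worst case you take as many as possible of each colour without reaching 9: 1 + 8 + 8 + 1 + 8 + 5 + 8 + 8 + 2 + 6 + 5 = 60.
The next one must give 9 of some colour, so 60 + 1 = 61.

61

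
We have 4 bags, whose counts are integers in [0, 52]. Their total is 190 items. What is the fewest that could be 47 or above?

1

If only k of them are at least 47, the other 4 − k are at most 46, so the total is at most k·52 + (4 − k)·46.
This must reach 190, so k·52 + (4 − k)·46 ≥ 190, giving k ≥ 1.
Exactly 1 works: 1 value at 52 and 3 at 46 total 190.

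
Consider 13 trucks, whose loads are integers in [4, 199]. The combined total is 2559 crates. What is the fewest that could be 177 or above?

If only k of them are at least 177, the other 13 − k are at most 176, so the total is at most k·199 + (13 − k)·176.
This must reach 2559, so k·199 + (13 − k)·176 ≥ 2559, giving k ≥ 12.
Exactly 12 works: 12 values at 199 and 1 at 176 total 2564; lower one of the high values by 5 (still ≥ 177) to hit 2559.

12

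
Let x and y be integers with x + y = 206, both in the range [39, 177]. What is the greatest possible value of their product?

xy = x(206 − x) is maximized when x is as near 206/2 as the bounds allow.
Taking x = 103 and y = 103 (both in [39, 177]) gives xy = 10609.

10609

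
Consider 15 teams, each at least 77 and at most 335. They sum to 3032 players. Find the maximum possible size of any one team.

To make one team as large as possible, make the other 14 as small as possible.
The other 14 contribute at least 14 × 77 = 1078, leaving at most 3032 − 1078 = 1954.
But each team is capped at 335, so the maximum is 335.
Achievable: one at 335 and the other 14 totalling 2697, which fits since 14 × 77 ≤ 2697 ≤ 14 × 335.

335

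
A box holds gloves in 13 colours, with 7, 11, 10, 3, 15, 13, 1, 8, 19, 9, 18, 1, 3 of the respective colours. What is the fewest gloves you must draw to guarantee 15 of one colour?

109

In the worst case you take as many as possible of each colour without reaching 15: 7 + 11 + 10 + 3 + 14 + 13 + 1 + 8 + 14 + 9 + 14 + 1 + 3 = 108.
The next one must give 15 of some colour, so 108 + 1 = 109.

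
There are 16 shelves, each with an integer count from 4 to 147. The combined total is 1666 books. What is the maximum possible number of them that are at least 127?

13

If k of the values are ≥ 127, the total is ≥ 127k + 4(16 − k).
Setting 127k + 4(16 − k) ≤ 1666 gives 123k ≤ 1602, so k ≤ 13.
k = 13 is achieved by 13 values at 127 and 3 at 4, total 1663; add 3 to one value (staying below 127) to reach 1666.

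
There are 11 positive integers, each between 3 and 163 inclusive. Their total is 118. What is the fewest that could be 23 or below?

7

Each value above 23 is at least 24, contributing at least 24 − 3 = 21 above the floor 3.
The sum exceeds the floor total 33 by 85, so at most ⌊85/21⌋ = 4 exceed 23, and at least 7 are ≤ 23.
Exactly 7 works: 7 values at 3 and 4 at 24 total 117; raise one of the low values by 1 (still ≤ 23) to hit 118.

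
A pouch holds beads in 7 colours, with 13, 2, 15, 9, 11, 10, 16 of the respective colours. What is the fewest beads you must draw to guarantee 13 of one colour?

In the worst case you take as many as possible of each colour without reaching 13: 12 + 2 + 12 + 9 + 11 + 10 + 12 = 68.
The next one must give 13 of some colour, so 68 + 1 = 69.

69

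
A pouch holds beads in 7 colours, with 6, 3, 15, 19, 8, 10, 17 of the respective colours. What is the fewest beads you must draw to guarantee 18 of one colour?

77

In the worst case you take as many as possible of each colour without reaching 18: 6 + 3 + 15 + 17 + 8 + 10 + 17 = 76.
The next one must give 18 of some colour, so 76 + 1 = 77.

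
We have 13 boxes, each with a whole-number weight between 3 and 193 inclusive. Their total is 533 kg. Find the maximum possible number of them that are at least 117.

If k of the values are ≥ 117, the total is ≥ 117k + 3(13 − k).
Setting 117k + 3(13 − k) ≤ 533 gives 114k ≤ 494, so k ≤ 4.
k = 4 is achieved by 4 values at 117 and 9 at 3, total 495; add 38 to one value (staying below 117) to reach 533.

4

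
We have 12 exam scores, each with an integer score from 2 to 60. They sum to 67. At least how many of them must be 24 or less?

If only k of them are at most 24, the other 12 − k are at least 25, so the total is at least (12 − k)·25 + k·2.
This is ≤ 67, so (12 − k)·25 + 2k ≤ 67, which gives k ≥ 11.
Exactly 11 works: 11 values at 2 and 1 at 25 total 47; raise one of the low values by 20 (still ≤ 24) to hit 67.

11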